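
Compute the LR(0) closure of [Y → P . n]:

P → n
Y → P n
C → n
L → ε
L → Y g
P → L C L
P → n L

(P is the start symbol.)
{ [Y → P . n] }

To compute CLOSURE, for each item [A → α.Bβ] where B is a non-terminal, add [B → .γ] for all productions B → γ; repeat for the newly added items until nothing changes.

Start with: [Y → P . n]
The dot precedes the terminal n, so nothing is added.

CLOSURE = { [Y → P . n] }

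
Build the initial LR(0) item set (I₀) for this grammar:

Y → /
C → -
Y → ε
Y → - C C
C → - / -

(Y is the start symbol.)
First, augment the grammar with Y' → Y
I₀ = CLOSURE({ [Y' → . Y] }):
  [Y' → . Y] has the dot before Y: add [Y → . /], [Y → .], [Y → . - C C]
No further items can be added.

I₀ = { [Y → . - C C], [Y → . /], [Y → .], [Y' → . Y] }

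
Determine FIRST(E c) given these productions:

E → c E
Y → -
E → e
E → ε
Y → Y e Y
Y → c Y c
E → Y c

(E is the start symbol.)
FIRST sets of the non-terminals involved (from the grammar, by fixed-point iteration):
  FIRST(E) = { '-', 'c', 'e', ε }

To compute FIRST(E c), process the symbols left to right:
Symbol E is a non-terminal. Add FIRST(E) \ {ε} = { '-', 'c', 'e' }
E is nullable (ε ∈ FIRST(E)), continue to the next symbol.
Symbol c is a terminal. Add 'c' and stop.
FIRST(E c) = { '-', 'c', 'e' }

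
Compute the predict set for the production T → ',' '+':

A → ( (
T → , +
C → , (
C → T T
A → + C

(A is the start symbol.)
{ ',' }

PREDICT(T → ',' '+') = (FIRST(RHS) \ {ε}) ∪ (FOLLOW(T) if ε ∈ FIRST(RHS), i.e. RHS ⇒* ε)
FIRST(',' '+') = { ',' }
ε ∉ FIRST(',' '+'), so FOLLOW(T) is not added.
PREDICT(T → ',' '+') = { ',' }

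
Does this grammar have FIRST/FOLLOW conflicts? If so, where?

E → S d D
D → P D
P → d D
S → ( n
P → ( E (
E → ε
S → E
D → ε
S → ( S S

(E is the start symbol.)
A FIRST/FOLLOW conflict occurs when a non-terminal N has a nullable alternative N → β (β ⇒* ε) and another alternative N → α with FIRST(α) ∩ FOLLOW(N) ≠ ∅: on such a lookahead the parser cannot decide between expanding α and letting N vanish via β.

Nullable non-terminals: D, E, S.
FIRST sets used below: FIRST(P) = { '(', 'd' }, FIRST(S) = { '(', 'd', ε }, FIRST(E) = { '(', 'd', ε }

D: nullable alternative(s) D → ε; FOLLOW(D) = { $, '(', 'd' }
  D → P D: FIRST \ {ε} = { '(', 'd' } — overlaps FOLLOW(D) on { '(', 'd' }: CONFLICT
  D → ε: FIRST \ {ε} = { } — this is the only nullable alternative, skip

E: nullable alternative(s) E → ε; FOLLOW(E) = { $, '(', 'd' }
  E → S d D: FIRST \ {ε} = { '(', 'd' } — overlaps FOLLOW(E) on { '(', 'd' }: CONFLICT
  E → ε: FIRST \ {ε} = { } — this is the only nullable alternative, skip

S: nullable alternative(s) S → E; FOLLOW(S) = { '(', 'd' }
  S → ( n: FIRST \ {ε} = { '(' } — overlaps FOLLOW(S) on { '(' }: CONFLICT
  S → E: FIRST \ {ε} = { '(', 'd' } — this is the only nullable alternative, skip
  S → ( S S: FIRST \ {ε} = { '(' } — overlaps FOLLOW(S) on { '(' }: CONFLICT

P has no nullable alternative, so no FIRST/FOLLOW check is needed there.

So the grammar has 4 FIRST/FOLLOW conflicts (marked CONFLICT above).

Answer: Yes. E → S d D with FOLLOW(E) on { '(', 'd' }; D → P D with FOLLOW(D) on { '(', 'd' }; S → '(' n with FOLLOW(S) on { '(' }; S → '(' S S with FOLLOW(S) on { '(' }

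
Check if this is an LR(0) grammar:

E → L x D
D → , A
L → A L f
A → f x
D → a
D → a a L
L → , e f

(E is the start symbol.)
Augment with E' → E and build the canonical LR(0) collection (I0 = CLOSURE({[E' → . E]}), then GOTO on every symbol after a dot until no new states appear). It has 18 states:
  I0: { [A → . f x], [E → . L x D], [E' → . E], [L → . , e f], [L → . A L f] }  — shift
  I1: { [L → , . e f] }  — shift
  I2: { [A → . f x], [L → . , e f], [L → . A L f], [L → A . L f] }  — shift
  I3: { [E' → E .] }  — accept
  I4: { [E → L . x D] }  — shift
  I5: { [A → f . x] }  — shift
  I6: { [A → f x .] }  — reduce
  I7: { [D → . , A], [D → . a a L], [D → . a], [E → L x . D] }  — shift
  I8: { [A → . f x], [D → , . A] }  — shift
  I9: { [E → L x D .] }  — reduce
  I10: { [D → a . a L], [D → a .] }  — shift, reduce
  I11: { [A → . f x], [D → a a . L], [L → . , e f], [L → . A L f] }  — shift
  I12: { [D → a a L .] }  — reduce
  I13: { [D → , A .] }  — reduce
  I14: { [L → A L . f] }  — shift
  I15: { [L → A L f .] }  — reduce
  I16: { [L → , e . f] }  — shift
  I17: { [L → , e f .] }  — reduce

Conflict in state I10:
  Shift-reduce conflict between [D → a .] and [D → a . a L]
So the grammar is NOT LR(0).

Answer: No. Shift-reduce conflict between [D → a .] and [D → a . a L]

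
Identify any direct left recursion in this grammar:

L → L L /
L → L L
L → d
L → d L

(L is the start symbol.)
Direct left recursion occurs when N → N α for some non-terminal N (the right-hand side begins with the left-hand side itself).

L → L L /: LEFT RECURSIVE (starts with L)
L → L L: LEFT RECURSIVE (starts with L)
L → d: starts with d
L → d L: starts with d

The grammar has direct left recursion on: L.

Answer: Yes, L is left-recursive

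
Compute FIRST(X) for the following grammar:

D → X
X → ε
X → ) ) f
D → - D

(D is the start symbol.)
To compute FIRST(X), examine every production with X on the left-hand side, reading each right-hand side left to right until a non-nullable symbol is reached.

From X → ε:
  - ε-production, so ε ∈ FIRST(X)
From X → ) ) f:
  - ')' is a terminal: add ')' and stop

Collecting: FIRST(X) = { ')', ε }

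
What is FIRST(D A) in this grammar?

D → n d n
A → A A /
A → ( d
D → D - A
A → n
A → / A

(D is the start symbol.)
FIRST sets of the non-terminals involved (from the grammar, by fixed-point iteration):
  FIRST(D) = { 'n' }

To compute FIRST(D A), process the symbols left to right:
Symbol D is a non-terminal. Add FIRST(D) \ {ε} = { 'n' }
D is not nullable (ε ∉ FIRST(D)), so stop here.
FIRST(D A) = { 'n' }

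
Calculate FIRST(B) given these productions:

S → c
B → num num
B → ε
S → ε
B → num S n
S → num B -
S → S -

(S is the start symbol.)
{ 'num', ε }

From B → num num:
  - num is a terminal: add 'num' and stop
From B → ε:
  - ε-production, so ε ∈ FIRST(B)
From B → num S n:
  - num is a terminal: add 'num' and stop

Collecting: FIRST(B) = { 'num', ε }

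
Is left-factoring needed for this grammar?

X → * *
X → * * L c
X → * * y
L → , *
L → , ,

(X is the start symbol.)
Yes, X has productions with common prefix '* *'; L has productions with common prefix ','

Left-factoring is needed when two productions for the same non-terminal
share a common prefix on the right-hand side.

Productions for X:
  X → * *
  X → * * L c
  X → * * y
Productions for L:
  L → , *
  L → , ,

Found common prefix '* *' in productions for X
Found common prefix ',' in productions for L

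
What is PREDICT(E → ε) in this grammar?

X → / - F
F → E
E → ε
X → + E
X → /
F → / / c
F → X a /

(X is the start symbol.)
PREDICT(E → ε) = (FIRST(RHS) \ {ε}) ∪ (FOLLOW(E) if ε ∈ FIRST(RHS), i.e. RHS ⇒* ε)
The right-hand side is ε (FIRST(ε) = { ε }), so the predict set is FOLLOW(E) = { $, 'a' }
PREDICT(E → ε) = { $, 'a' }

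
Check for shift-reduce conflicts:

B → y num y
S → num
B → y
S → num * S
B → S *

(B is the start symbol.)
A shift-reduce conflict occurs when an LR(0) state has both:
  - a complete (reduce) item [A → α .] (dot at the end), and
  - a shift item [B → β . c γ] (dot before a terminal).

Augment with B' → B and build the canonical LR(0) collection (I0 = CLOSURE({[B' → . B]}), then GOTO on every symbol after a dot until no new states appear). It has 10 states:
  I0: { [B → . S *], [B → . y num y], [B → . y], [B' → . B], [S → . num * S], [S → . num] }  — shift
  I1: { [B' → B .] }  — accept
  I2: { [B → S . *] }  — shift
  I3: { [S → num . * S], [S → num .] }  — shift, reduce
  I4: { [B → y . num y], [B → y .] }  — shift, reduce
  I5: { [B → y num . y] }  — shift
  I6: { [B → y num y .] }  — reduce
  I7: { [S → . num * S], [S → . num], [S → num * . S] }  — shift
  I8: { [S → num * S .] }  — reduce
  I9: { [B → S * .] }  — reduce

I3 contains reduce item [S → num .] and shift item [S → num . * S] — shift-reduce conflict.
I4 contains reduce item [B → y .] and shift item [B → y . num y] — shift-reduce conflict.

Answer: Yes — I3: [S → num .] vs [S → num . * S]; I4: [B → y .] vs [B → y . num y]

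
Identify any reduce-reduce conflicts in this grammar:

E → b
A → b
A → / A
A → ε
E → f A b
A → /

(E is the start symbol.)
Augment with E' → E and build the canonical LR(0) collection (I0 = CLOSURE({[E' → . E]}), then GOTO on every symbol after a dot until no new states appear). It has 9 states:
  I0: { [E → . b], [E → . f A b], [E' → . E] }  — shift
  I1: { [E' → E .] }  — accept
  I2: { [E → b .] }  — reduce
  I3: { [A → . / A], [A → . /], [A → . b], [A → .], [E → f . A b] }  — shift, reduce
  I4: { [A → . / A], [A → . /], [A → . b], [A → .], [A → / . A], [A → / .] }  — shift, 2 reduces
  I5: { [E → f A . b] }  — shift
  I6: { [A → b .] }  — reduce
  I7: { [E → f A b .] }  — reduce
  I8: { [A → / A .] }  — reduce

I4 contains complete items [A → .], [A → / .] — reduce-reduce conflict.

Answer: Yes — I4: [A → .] vs [A → / .]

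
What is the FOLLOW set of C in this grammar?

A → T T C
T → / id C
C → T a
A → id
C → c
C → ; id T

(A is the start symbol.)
To compute FOLLOW(C), find every occurrence of C on a right-hand side N → α C β: add FIRST(β) \ {ε}, and if β is empty or nullable also add FOLLOW(N). Iterate to a fixed point.

In A → T T C: C is at the end, add FOLLOW(A)
In T → / id C: C is at the end, add FOLLOW(T)

The FOLLOW sets referred to above (computed the same way, to a fixed point):
  FOLLOW(A) = { $ }
  FOLLOW(T) = { $, '/', ';', 'a', 'c' }

Taking the union: FOLLOW(C) = { $, '/', ';', 'a', 'c' }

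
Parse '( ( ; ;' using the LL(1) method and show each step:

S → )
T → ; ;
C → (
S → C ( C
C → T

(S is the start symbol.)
Stack is shown with the top on the left.

Stack    Input      Action
--------------------------
S $      ( ( ; ; $  output S → C ( C
C ( C $  ( ( ; ; $  output C → (
( ( C $  ( ( ; ; $  match '('
( C $    ( ; ; $    match '('
C $      ; ; $      output C → T
T $      ; ; $      output T → ; ;
; ; $    ; ; $      match ';'
; $      ; $        match ';'
$        $          accept

The string is accepted.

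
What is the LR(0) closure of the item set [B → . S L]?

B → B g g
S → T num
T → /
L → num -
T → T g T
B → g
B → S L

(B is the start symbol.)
To compute CLOSURE, for each item [A → α.Bβ] where B is a non-terminal, add [B → .γ] for all productions B → γ; repeat for the newly added items until nothing changes.

Start with: [B → . S L]
  [B → . S L] has the dot before S: add [S → . T num]
  [S → . T num] has the dot before T: add [T → . /], [T → . T g T]
No further items can be added.

CLOSURE = { [B → . S L], [S → . T num], [T → . /], [T → . T g T] }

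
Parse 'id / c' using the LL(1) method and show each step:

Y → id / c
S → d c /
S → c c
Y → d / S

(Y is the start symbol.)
Stack is shown with the top on the left.

Stack     Input     Action
--------------------------
Y $       id / c $  output Y → id / c
id / c $  id / c $  match 'id'
/ c $     / c $     match '/'
c $       c $       match 'c'
$         $         accept

The string is accepted.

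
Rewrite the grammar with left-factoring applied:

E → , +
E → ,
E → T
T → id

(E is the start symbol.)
E → , E'
E' → +
E' → ε
E → T
T → id

Left-factoring transforms A → αβ₁ | αβ₂ into A → αA' and A' → β₁ | β₂
(α is the longest common prefix among the alternatives). Repeat until
no nonterminal has two alternatives with a common prefix.

Round 1: E has alternatives sharing prefix ','. Introduce E': E → , E'
  Add: E' → +
  Add: E' → ε

No remaining common prefixes — done.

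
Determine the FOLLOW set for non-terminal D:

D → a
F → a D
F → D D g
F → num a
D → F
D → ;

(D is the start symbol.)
To compute FOLLOW(D), find every occurrence of D on a right-hand side N → α D β: add FIRST(β) \ {ε}, and if β is empty or nullable also add FOLLOW(N). Iterate to a fixed point.

D is the start symbol, so $ ∈ FOLLOW(D).
In F → a D: D is at the end, add FOLLOW(F)
In F → D D g: D is followed by D g, add FIRST(D g) \ {ε} = { ';', 'a', 'num' }
In F → D D g: D is followed by g, add FIRST(g) \ {ε} = { 'g' }

The FOLLOW sets referred to above (computed the same way, to a fixed point):
  FOLLOW(F) = { $, ';', 'a', 'g', 'num' }

Taking the union: FOLLOW(D) = { $, ';', 'a', 'g', 'num' }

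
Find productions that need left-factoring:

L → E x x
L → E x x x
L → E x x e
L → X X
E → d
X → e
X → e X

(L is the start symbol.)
Yes, L has productions with common prefix 'E x x'; X has productions with common prefix 'e'

Left-factoring is needed when two productions for the same non-terminal
share a common prefix on the right-hand side.

Productions for L:
  L → E x x
  L → E x x x
  L → E x x e
  L → X X
Productions for X:
  X → e
  X → e X

Found common prefix 'E x x' in productions for L
Found common prefix 'e' in productions for X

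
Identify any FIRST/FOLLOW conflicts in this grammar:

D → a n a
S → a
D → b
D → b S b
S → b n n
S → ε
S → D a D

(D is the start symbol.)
Yes. S → b n n with FOLLOW(S) on { 'b' }; S → D a D with FOLLOW(S) on { 'b' }

Nullable non-terminals: S.
FIRST sets used below: FIRST(D) = { 'a', 'b' }

S: nullable alternative(s) S → ε; FOLLOW(S) = { 'b' }
  S → a: FIRST \ {ε} = { 'a' } — disjoint from FOLLOW(S)
  S → b n n: FIRST \ {ε} = { 'b' } — overlaps FOLLOW(S) on { 'b' }: CONFLICT
  S → ε: FIRST \ {ε} = { } — this is the only nullable alternative, skip
  S → D a D: FIRST \ {ε} = { 'a', 'b' } — overlaps FOLLOW(S) on { 'b' }: CONFLICT

D has no nullable alternative, so no FIRST/FOLLOW check is needed there.

So the grammar has 2 FIRST/FOLLOW conflicts (marked CONFLICT above).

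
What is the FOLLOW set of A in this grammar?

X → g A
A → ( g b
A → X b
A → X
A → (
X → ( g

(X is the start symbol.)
{ $, 'b' }

To compute FOLLOW(A), find every occurrence of A on a right-hand side N → α A β: add FIRST(β) \ {ε}, and if β is empty or nullable also add FOLLOW(N). Iterate to a fixed point.

In X → g A: A is at the end, add FOLLOW(X)

The FOLLOW sets referred to above (computed the same way, to a fixed point):
  FOLLOW(X) = { $, 'b' }

Taking the union: FOLLOW(A) = { $, 'b' }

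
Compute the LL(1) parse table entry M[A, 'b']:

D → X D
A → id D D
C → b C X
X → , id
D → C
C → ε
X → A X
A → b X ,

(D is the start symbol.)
A → b X ,

To find M[A, 'b'], we find productions for A where 'b' is in the predict set (PREDICT(N → α) = (FIRST(α) \ {ε}) ∪ (FOLLOW(N) if α ⇒* ε)).

A → id D D: PREDICT = { 'id' }
A → b X ,: PREDICT = { 'b' }
  'b' is in predict set, so this production goes in M[A, 'b']

M[A, 'b'] = A → b X ,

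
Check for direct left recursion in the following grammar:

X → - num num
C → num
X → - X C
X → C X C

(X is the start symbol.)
Direct left recursion occurs when N → N α for some non-terminal N (the right-hand side begins with the left-hand side itself).

X → - num num: starts with '-'
C → num: starts with num
X → - X C: starts with '-'
X → C X C: starts with C

No direct left recursion found.

Answer: No direct left recursion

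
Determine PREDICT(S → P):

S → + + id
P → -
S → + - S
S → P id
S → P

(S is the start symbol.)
{ '-' }

PREDICT(S → P) = (FIRST(RHS) \ {ε}) ∪ (FOLLOW(S) if ε ∈ FIRST(RHS), i.e. RHS ⇒* ε)
FIRST(P) = { '-' }
FIRST(P) = { '-' }
ε ∉ FIRST(P), so FOLLOW(S) is not added.
PREDICT(S → P) = { '-' }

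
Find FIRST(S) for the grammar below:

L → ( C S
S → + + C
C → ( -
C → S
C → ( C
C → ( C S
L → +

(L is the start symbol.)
To compute FIRST(S), examine every production with S on the left-hand side, reading each right-hand side left to right until a non-nullable symbol is reached.

From S → + + C:
  - '+' is a terminal: add '+' and stop

Collecting: FIRST(S) = { '+' }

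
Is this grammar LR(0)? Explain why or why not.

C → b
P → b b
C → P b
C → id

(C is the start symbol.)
A grammar is LR(0) if no state in the canonical LR(0) collection has:
  - both a shift item (dot before a terminal) and a complete item (shift-reduce conflict), or
  - two or more complete items (reduce-reduce conflict; the accept item [C' → C .] counts as a complete item here).

Augment with C' → C and build the canonical LR(0) collection (I0 = CLOSURE({[C' → . C]}), then GOTO on every symbol after a dot until no new states appear). It has 7 states:
  I0: { [C → . P b], [C → . b], [C → . id], [C' → . C], [P → . b b] }  — shift
  I1: { [C' → C .] }  — accept
  I2: { [C → P . b] }  — shift
  I3: { [C → b .], [P → b . b] }  — shift, reduce
  I4: { [C → id .] }  — reduce
  I5: { [P → b b .] }  — reduce
  I6: { [C → P b .] }  — reduce

Conflict in state I3:
  Shift-reduce conflict between [C → b .] and [P → b . b]
So the grammar is NOT LR(0).

Answer: No. Shift-reduce conflict between [C → b .] and [P → b . b]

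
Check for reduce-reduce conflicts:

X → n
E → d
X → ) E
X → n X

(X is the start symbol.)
No reduce-reduce conflicts

Augment with X' → X and build the canonical LR(0) collection (I0 = CLOSURE({[X' → . X]}), then GOTO on every symbol after a dot until no new states appear). It has 7 states:
  I0: { [X → . ) E], [X → . n X], [X → . n], [X' → . X] }  — shift
  I1: { [E → . d], [X → ) . E] }  — shift
  I2: { [X' → X .] }  — accept
  I3: { [X → . ) E], [X → . n X], [X → . n], [X → n . X], [X → n .] }  — shift, reduce
  I4: { [X → n X .] }  — reduce
  I5: { [X → ) E .] }  — reduce
  I6: { [E → d .] }  — reduce

No state contains more than one complete item.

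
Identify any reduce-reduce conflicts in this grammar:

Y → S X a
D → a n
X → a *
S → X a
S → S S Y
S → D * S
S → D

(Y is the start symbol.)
A reduce-reduce conflict occurs when an LR(0) state has two complete items [A → α .] and [B → β .] — both call for a reduction, and with no lookahead the parser cannot choose between them.

Augment with Y' → Y and build the canonical LR(0) collection (I0 = CLOSURE({[Y' → . Y]}), then GOTO on every symbol after a dot until no new states appear). It has 16 states:
  I0: { [D → . a n], [S → . D * S], [S → . D], [S → . S S Y], [S → . X a], [X → . a *], [Y → . S X a], [Y' → . Y] }  — shift
  I1: { [S → D . * S], [S → D .] }  — shift, reduce
  I2: { [D → . a n], [S → . D * S], [S → . D], [S → . S S Y], [S → . X a], [S → S . S Y], [X → . a *], [Y → S . X a] }  — shift
  I3: { [S → X . a] }  — shift
  I4: { [Y' → Y .] }  — accept
  I5: { [D → a . n], [X → a . *] }  — shift
  I6: { [X → a * .] }  — reduce
  I7: { [D → a n .] }  — reduce
  I8: { [S → X a .] }  — reduce
  I9: { [D → . a n], [S → . D * S], [S → . D], [S → . S S Y], [S → . X a], [S → S . S Y], [S → S S . Y], [X → . a *], [Y → . S X a] }  — shift
  I10: { [S → X . a], [Y → S X . a] }  — shift
  I11: { [S → X a .], [Y → S X a .] }  — 2 reduces
  I12: { [D → . a n], [S → . D * S], [S → . D], [S → . S S Y], [S → . X a], [S → S . S Y], [S → S S . Y], [X → . a *], [Y → . S X a], [Y → S . X a] }  — shift
  I13: { [S → S S Y .] }  — reduce
  I14: { [D → . a n], [S → . D * S], [S → . D], [S → . S S Y], [S → . X a], [S → D * . S], [X → . a *] }  — shift
  I15: { [D → . a n], [S → . D * S], [S → . D], [S → . S S Y], [S → . X a], [S → D * S .], [S → S . S Y], [X → . a *] }  — shift, reduce

I11 contains complete items [S → X a .], [Y → S X a .] — reduce-reduce conflict.

Answer: Yes — I11: [S → X a .] vs [Y → S X a .]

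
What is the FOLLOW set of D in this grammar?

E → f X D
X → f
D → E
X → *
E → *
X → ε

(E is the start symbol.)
In E → f X D: D is at the end, add FOLLOW(E)

The FOLLOW sets referred to above (computed the same way, to a fixed point):
  FOLLOW(E) = { $ }

Taking the union: FOLLOW(D) = { $ }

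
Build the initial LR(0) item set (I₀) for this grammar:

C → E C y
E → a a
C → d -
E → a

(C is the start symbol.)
First, augment the grammar with C' → C
I₀ = CLOSURE({ [C' → . C] }):
  [C' → . C] has the dot before C: add [C → . E C y], [C → . d -]
  [C → . E C y] has the dot before E: add [E → . a a], [E → . a]
No further items can be added.

I₀ = { [C → . E C y], [C → . d -], [C' → . C], [E → . a a], [E → . a] }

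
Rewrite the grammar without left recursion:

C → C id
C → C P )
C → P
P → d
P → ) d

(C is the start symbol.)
C → P C'
C' → id C'
C' → P ) C'
C' → ε
P → d
P → ) d

C is directly left-recursive. The standard transformation for
  A → A α₁ | ... | A α_m | β₁ | ... | β_n
is
  A  → β₁ A' | ... | β_n A'
  A' → α₁ A' | ... | α_m A' | ε

C → P becomes C → P C'
C → C id becomes C' → id C'
C → C P ) becomes C' → P ) C'
Add C' → ε

Productions for other non-terminals are unchanged:
  P → d
  P → ) d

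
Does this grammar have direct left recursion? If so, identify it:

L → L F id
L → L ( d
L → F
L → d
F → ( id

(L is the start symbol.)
Yes, L is left-recursive

L → L F id: LEFT RECURSIVE (starts with L)
L → L ( d: LEFT RECURSIVE (starts with L)
L → F: starts with F
L → d: starts with d
F → ( id: starts with '('

The grammar has direct left recursion on: L.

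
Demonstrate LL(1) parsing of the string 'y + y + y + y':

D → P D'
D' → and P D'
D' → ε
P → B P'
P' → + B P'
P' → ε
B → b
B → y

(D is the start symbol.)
Stack is shown with the top on the left.

Stack        Input            Action
------------------------------------
D $          y + y + y + y $  output D → P D'
P D' $       y + y + y + y $  output P → B P'
B P' D' $    y + y + y + y $  output B → y
y P' D' $    y + y + y + y $  match 'y'
P' D' $      + y + y + y $    output P' → + B P'
+ B P' D' $  + y + y + y $    match '+'
B P' D' $    y + y + y $      output B → y
y P' D' $    y + y + y $      match 'y'
P' D' $      + y + y $        output P' → + B P'
+ B P' D' $  + y + y $        match '+'
B P' D' $    y + y $          output B → y
y P' D' $    y + y $          match 'y'
P' D' $      + y $            output P' → + B P'
+ B P' D' $  + y $            match '+'
B P' D' $    y $              output B → y
y P' D' $    y $              match 'y'
P' D' $      $                output P' → ε
D' $         $                output D' → ε
$            $                accept

The string is accepted.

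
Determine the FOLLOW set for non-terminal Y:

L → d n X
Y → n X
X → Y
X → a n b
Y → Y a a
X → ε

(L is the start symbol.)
{ $, 'a' }

To compute FOLLOW(Y), find every occurrence of Y on a right-hand side N → α Y β: add FIRST(β) \ {ε}, and if β is empty or nullable also add FOLLOW(N). Iterate to a fixed point.

In X → Y: Y is at the end, add FOLLOW(X)
In Y → Y a a: Y is followed by a a, add FIRST(a a) \ {ε} = { 'a' }

The FOLLOW sets referred to above (computed the same way, to a fixed point):
  FOLLOW(X) = { $, 'a' }

Taking the union: FOLLOW(Y) = { $, 'a' }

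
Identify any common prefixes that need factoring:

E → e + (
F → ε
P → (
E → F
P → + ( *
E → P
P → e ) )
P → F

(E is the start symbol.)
No, left-factoring is not needed

Left-factoring is needed when two productions for the same non-terminal
share a common prefix on the right-hand side.

Productions for E:
  E → e + (
  E → F
  E → P
Productions for P:
  P → (
  P → + ( *
  P → e ) )
  P → F

No common prefixes found.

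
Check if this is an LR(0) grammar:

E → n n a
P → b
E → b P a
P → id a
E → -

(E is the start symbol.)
A grammar is LR(0) if no state in the canonical LR(0) collection has:
  - both a shift item (dot before a terminal) and a complete item (shift-reduce conflict), or
  - two or more complete items (reduce-reduce conflict; the accept item [E' → E .] counts as a complete item here).

Augment with E' → E and build the canonical LR(0) collection (I0 = CLOSURE({[E' → . E]}), then GOTO on every symbol after a dot until no new states appear). It has 12 states:
  I0: { [E → . -], [E → . b P a], [E → . n n a], [E' → . E] }  — shift
  I1: { [E → - .] }  — reduce
  I2: { [E' → E .] }  — accept
  I3: { [E → b . P a], [P → . b], [P → . id a] }  — shift
  I4: { [E → n . n a] }  — shift
  I5: { [E → n n . a] }  — shift
  I6: { [E → n n a .] }  — reduce
  I7: { [E → b P . a] }  — shift
  I8: { [P → b .] }  — reduce
  I9: { [P → id . a] }  — shift
  I10: { [P → id a .] }  — reduce
  I11: { [E → b P a .] }  — reduce

Every state is either a pure shift/goto state or contains exactly one complete item and nothing to shift — no conflicts. The grammar is LR(0).

Answer: Yes, the grammar is LR(0)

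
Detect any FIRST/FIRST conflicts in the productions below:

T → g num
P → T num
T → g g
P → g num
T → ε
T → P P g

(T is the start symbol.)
A FIRST/FIRST conflict occurs when two productions N → α and N → β for the same non-terminal have FIRST(α) ∩ FIRST(β) ≠ ∅ (with ε ∈ FIRST of a nullable right-hand side, so two nullable alternatives also conflict).

FIRST sets of the non-terminals at (or reachable through a nullable prefix from) the front of some alternative:
  FIRST(P) = { 'g', 'num' }
  FIRST(T) = { 'g', 'num', ε }

Productions for T:
  T → g num: FIRST = { 'g' }
  T → g g: FIRST = { 'g' }
  T → ε: FIRST = { ε }
  T → P P g: FIRST = { 'g', 'num' }
Productions for P:
  P → T num: FIRST = { 'g', 'num' }
  P → g num: FIRST = { 'g' }

Conflict for T: T → g num and T → g g
  Overlap: { 'g' }
Conflict for T: T → g num and T → P P g
  Overlap: { 'g' }
Conflict for T: T → g g and T → P P g
  Overlap: { 'g' }
Conflict for P: P → T num and P → g num
  Overlap: { 'g' }

Answer: Yes. T → g num / T → g g on { 'g' }; T → g num / T → P P g on { 'g' }; T → g g / T → P P g on { 'g' }; P → T num / P → g num on { 'g' }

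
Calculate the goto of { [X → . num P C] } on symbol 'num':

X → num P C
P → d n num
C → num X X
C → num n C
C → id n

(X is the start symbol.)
GOTO(I, 'num') = CLOSURE({ [A → αX.β] : [A → α.Xβ] ∈ I, X = 'num' })

Items with dot before 'num', with the dot advanced:
  [X → . num P C] → [X → num . P C]
Closure of the advanced items:
  [X → num . P C] has the dot before P: add [P → . d n num]

GOTO = { [P → . d n num], [X → num . P C] }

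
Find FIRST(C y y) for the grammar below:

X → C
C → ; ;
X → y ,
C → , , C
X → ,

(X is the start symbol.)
FIRST sets of the non-terminals involved (from the grammar, by fixed-point iteration):
  FIRST(C) = { ',', ';' }

To compute FIRST(C y y), process the symbols left to right:
Symbol C is a non-terminal. Add FIRST(C) \ {ε} = { ',', ';' }
C is not nullable (ε ∉ FIRST(C)), so stop here.
FIRST(C y y) = { ',', ';' }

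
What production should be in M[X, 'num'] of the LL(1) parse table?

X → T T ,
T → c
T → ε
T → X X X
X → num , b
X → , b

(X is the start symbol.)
To find M[X, 'num'], we find productions for X where 'num' is in the predict set (PREDICT(N → α) = (FIRST(α) \ {ε}) ∪ (FOLLOW(N) if α ⇒* ε)).

Relevant sets:
  FIRST(T) = { ',', 'c', 'num', ε }

X → T T ,: PREDICT = { ',', 'c', 'num' }
  'num' is in predict set, so this production goes in M[X, 'num']
X → num , b: PREDICT = { 'num' }
  'num' is in predict set, so this production goes in M[X, 'num']
X → , b: PREDICT = { ',' }

M[X, 'num'] = X → T T ,, X → num , b  (a multiply-defined cell — the grammar is not LL(1))

Answer: X → T T ,, X → num , b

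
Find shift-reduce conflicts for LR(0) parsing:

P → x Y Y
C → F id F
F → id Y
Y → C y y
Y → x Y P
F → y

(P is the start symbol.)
A shift-reduce conflict occurs when an LR(0) state has both:
  - a complete (reduce) item [A → α .] (dot at the end), and
  - a shift item [B → β . c γ] (dot before a terminal).

Augment with P' → P and build the canonical LR(0) collection (I0 = CLOSURE({[P' → . P]}), then GOTO on every symbol after a dot until no new states appear). It has 17 states:
  I0: { [P → . x Y Y], [P' → . P] }  — shift
  I1: { [P' → P .] }  — accept
  I2: { [C → . F id F], [F → . id Y], [F → . y], [P → x . Y Y], [Y → . C y y], [Y → . x Y P] }  — shift
  I3: { [Y → C . y y] }  — shift
  I4: { [C → F . id F] }  — shift
  I5: { [C → . F id F], [F → . id Y], [F → . y], [P → x Y . Y], [Y → . C y y], [Y → . x Y P] }  — shift
  I6: { [C → . F id F], [F → . id Y], [F → . y], [F → id . Y], [Y → . C y y], [Y → . x Y P] }  — shift
  I7: { [C → . F id F], [F → . id Y], [F → . y], [Y → . C y y], [Y → . x Y P], [Y → x . Y P] }  — shift
  I8: { [F → y .] }  — reduce
  I9: { [P → . x Y Y], [Y → x Y . P] }  — shift
  I10: { [Y → x Y P .] }  — reduce
  I11: { [F → id Y .] }  — reduce
  I12: { [P → x Y Y .] }  — reduce
  I13: { [C → F id . F], [F → . id Y], [F → . y] }  — shift
  I14: { [C → F id F .] }  — reduce
  I15: { [Y → C y . y] }  — shift
  I16: { [Y → C y y .] }  — reduce

No state contains both a complete item and a shift item.

Answer: No shift-reduce conflicts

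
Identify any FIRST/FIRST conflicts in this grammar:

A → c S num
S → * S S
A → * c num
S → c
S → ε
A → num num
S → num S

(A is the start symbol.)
A FIRST/FIRST conflict occurs when two productions N → α and N → β for the same non-terminal have FIRST(α) ∩ FIRST(β) ≠ ∅ (with ε ∈ FIRST of a nullable right-hand side, so two nullable alternatives also conflict).

Productions for A:
  A → c S num: FIRST = { 'c' }
  A → * c num: FIRST = { '*' }
  A → num num: FIRST = { 'num' }
Productions for S:
  S → * S S: FIRST = { '*' }
  S → c: FIRST = { 'c' }
  S → ε: FIRST = { ε }
  S → num S: FIRST = { 'num' }

All alternatives of each non-terminal have pairwise disjoint FIRST sets.

Answer: No FIRST/FIRST conflicts.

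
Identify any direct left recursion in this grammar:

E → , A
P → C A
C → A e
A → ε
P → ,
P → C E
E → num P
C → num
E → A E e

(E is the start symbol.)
No direct left recursion

Direct left recursion occurs when N → N α for some non-terminal N (the right-hand side begins with the left-hand side itself).

E → , A: starts with ','
P → C A: starts with C
C → A e: starts with A
A → ε: starts with ε
P → ,: starts with ','
P → C E: starts with C
E → num P: starts with num
C → num: starts with num
E → A E e: starts with A

No direct left recursion found.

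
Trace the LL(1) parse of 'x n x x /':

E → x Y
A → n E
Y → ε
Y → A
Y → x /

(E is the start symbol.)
Stack is shown with the top on the left.

Stack  Input        Action
--------------------------
E $    x n x x / $  output E → x Y
x Y $  x n x x / $  match 'x'
Y $    n x x / $    output Y → A
A $    n x x / $    output A → n E
n E $  n x x / $    match 'n'
E $    x x / $      output E → x Y
x Y $  x x / $      match 'x'
Y $    x / $        output Y → x /
x / $  x / $        match 'x'
/ $    / $          match '/'
$      $            accept

The string is accepted.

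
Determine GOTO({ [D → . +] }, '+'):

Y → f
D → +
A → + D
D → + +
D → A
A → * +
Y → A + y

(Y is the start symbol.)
GOTO(I, '+') = CLOSURE({ [A → αX.β] : [A → α.Xβ] ∈ I, X = '+' })

Items with dot before '+', with the dot advanced:
  [D → . +] → [D → + .]
Closure adds nothing (no advanced item has the dot before a non-terminal).

GOTO = { [D → + .] }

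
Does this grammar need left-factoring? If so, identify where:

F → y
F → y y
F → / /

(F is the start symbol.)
Yes, F has productions with common prefix 'y'

Left-factoring is needed when two productions for the same non-terminal
share a common prefix on the right-hand side.

Productions for F:
  F → y
  F → y y
  F → / /

Found common prefix 'y' in productions for F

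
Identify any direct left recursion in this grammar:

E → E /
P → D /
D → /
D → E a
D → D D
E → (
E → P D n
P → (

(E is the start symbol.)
Yes, E, D are left-recursive

Direct left recursion occurs when N → N α for some non-terminal N (the right-hand side begins with the left-hand side itself).

E → E /: LEFT RECURSIVE (starts with E)
P → D /: starts with D
D → /: starts with '/'
D → E a: starts with E
D → D D: LEFT RECURSIVE (starts with D)
E → (: starts with '('
E → P D n: starts with P
P → (: starts with '('

The grammar has direct left recursion on: E, D.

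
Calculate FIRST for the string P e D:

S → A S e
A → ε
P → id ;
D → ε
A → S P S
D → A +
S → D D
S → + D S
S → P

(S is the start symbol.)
FIRST sets of the non-terminals involved (from the grammar, by fixed-point iteration):
  FIRST(P) = { 'id' }

To compute FIRST(P e D), process the symbols left to right:
Symbol P is a non-terminal. Add FIRST(P) \ {ε} = { 'id' }
P is not nullable (ε ∉ FIRST(P)), so stop here.
FIRST(P e D) = { 'id' }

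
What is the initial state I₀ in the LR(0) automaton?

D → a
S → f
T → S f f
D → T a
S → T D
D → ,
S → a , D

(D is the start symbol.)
First, augment the grammar with D' → D
I₀ = CLOSURE({ [D' → . D] }):
  [D' → . D] has the dot before D: add [D → . a], [D → . T a], [D → . ,]
  [D → . T a] has the dot before T: add [T → . S f f]
  [T → . S f f] has the dot before S: add [S → . f], [S → . T D], [S → . a , D]
No further items can be added.

I₀ = { [D → . ,], [D → . T a], [D → . a], [D' → . D], [S → . T D], [S → . a , D], [S → . f], [T → . S f f] }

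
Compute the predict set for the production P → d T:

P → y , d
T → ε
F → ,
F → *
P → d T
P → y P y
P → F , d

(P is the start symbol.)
{ 'd' }

PREDICT(P → d T) = (FIRST(RHS) \ {ε}) ∪ (FOLLOW(P) if ε ∈ FIRST(RHS), i.e. RHS ⇒* ε)
FIRST(d T) = { 'd' }
ε ∉ FIRST(d T), so FOLLOW(P) is not added.
PREDICT(P → d T) = { 'd' }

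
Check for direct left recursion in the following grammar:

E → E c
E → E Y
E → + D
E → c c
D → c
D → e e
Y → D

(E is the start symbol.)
E → E c: LEFT RECURSIVE (starts with E)
E → E Y: LEFT RECURSIVE (starts with E)
E → + D: starts with '+'
E → c c: starts with c
D → c: starts with c
D → e e: starts with e
Y → D: starts with D

The grammar has direct left recursion on: E.

Answer: Yes, E is left-recursive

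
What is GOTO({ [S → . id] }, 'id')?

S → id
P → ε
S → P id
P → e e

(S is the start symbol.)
GOTO(I, 'id') = CLOSURE({ [A → αX.β] : [A → α.Xβ] ∈ I, X = 'id' })

Items with dot before 'id', with the dot advanced:
  [S → . id] → [S → id .]
Closure adds nothing (no advanced item has the dot before a non-terminal).

GOTO = { [S → id .] }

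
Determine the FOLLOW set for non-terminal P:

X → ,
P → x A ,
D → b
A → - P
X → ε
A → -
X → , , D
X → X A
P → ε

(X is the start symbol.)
{ $, ',', '-' }

To compute FOLLOW(P), find every occurrence of P on a right-hand side N → α P β: add FIRST(β) \ {ε}, and if β is empty or nullable also add FOLLOW(N). Iterate to a fixed point.

In A → - P: P is at the end, add FOLLOW(A)

The FOLLOW sets referred to above (computed the same way, to a fixed point):
  FOLLOW(A) = { $, ',', '-' }

Taking the union: FOLLOW(P) = { $, ',', '-' }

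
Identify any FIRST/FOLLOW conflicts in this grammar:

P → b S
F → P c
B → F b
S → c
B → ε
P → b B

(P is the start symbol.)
A FIRST/FOLLOW conflict occurs when a non-terminal N has a nullable alternative N → β (β ⇒* ε) and another alternative N → α with FIRST(α) ∩ FOLLOW(N) ≠ ∅: on such a lookahead the parser cannot decide between expanding α and letting N vanish via β.

Nullable non-terminals: B.
FIRST sets used below: FIRST(F) = { 'b' }

B: nullable alternative(s) B → ε; FOLLOW(B) = { $, 'c' }
  B → F b: FIRST \ {ε} = { 'b' } — disjoint from FOLLOW(B)
  B → ε: FIRST \ {ε} = { } — this is the only nullable alternative, skip

F, P, S have no nullable alternative, so no FIRST/FOLLOW check is needed there.

No FIRST/FOLLOW conflicts found.

Answer: No FIRST/FOLLOW conflicts.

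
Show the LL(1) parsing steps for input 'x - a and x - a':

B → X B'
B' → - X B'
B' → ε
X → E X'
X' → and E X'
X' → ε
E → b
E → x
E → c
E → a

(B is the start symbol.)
Stack is shown with the top on the left.

Stack          Input              Action
----------------------------------------
B $            x - a and x - a $  output B → X B'
X B' $         x - a and x - a $  output X → E X'
E X' B' $      x - a and x - a $  output E → x
x X' B' $      x - a and x - a $  match 'x'
X' B' $        - a and x - a $    output X' → ε
B' $           - a and x - a $    output B' → - X B'
- X B' $       - a and x - a $    match '-'
X B' $         a and x - a $      output X → E X'
E X' B' $      a and x - a $      output E → a
a X' B' $      a and x - a $      match 'a'
X' B' $        and x - a $        output X' → and E X'
and E X' B' $  and x - a $        match 'and'
E X' B' $      x - a $            output E → x
x X' B' $      x - a $            match 'x'
X' B' $        - a $              output X' → ε
B' $           - a $              output B' → - X B'
- X B' $       - a $              match '-'
X B' $         a $                output X → E X'
E X' B' $      a $                output E → a
a X' B' $      a $                match 'a'
X' B' $        $                  output X' → ε
B' $           $                  output B' → ε
$              $                  accept

The string is accepted.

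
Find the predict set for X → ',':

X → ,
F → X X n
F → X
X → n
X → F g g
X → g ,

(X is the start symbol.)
PREDICT(X → ',') = (FIRST(RHS) \ {ε}) ∪ (FOLLOW(X) if ε ∈ FIRST(RHS), i.e. RHS ⇒* ε)
FIRST(',') = { ',' }
ε ∉ FIRST(','), so FOLLOW(X) is not added.
PREDICT(X → ',') = { ',' }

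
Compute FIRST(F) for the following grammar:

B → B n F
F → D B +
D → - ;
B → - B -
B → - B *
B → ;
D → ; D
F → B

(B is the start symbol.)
To compute FIRST(F), examine every production with F on the left-hand side, reading each right-hand side left to right until a non-nullable symbol is reached.

FIRST sets of the other non-terminals involved (by the same procedure, iterated to a fixed point):
  FIRST(D) = { '-', ';' }
  FIRST(B) = { '-', ';' }

From F → D B +:
  - D is a non-terminal: add FIRST(D) \ {ε} = { '-', ';' }
    D is not nullable, so stop
From F → B:
  - B is a non-terminal: add FIRST(B) \ {ε} = { '-', ';' }
    B is not nullable, so stop

Collecting: FIRST(F) = { '-', ';' }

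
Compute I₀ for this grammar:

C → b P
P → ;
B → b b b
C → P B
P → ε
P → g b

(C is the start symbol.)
{ [C → . P B], [C → . b P], [C' → . C], [P → . ;], [P → . g b], [P → .] }

First, augment the grammar with C' → C
I₀ = CLOSURE({ [C' → . C] }):
  [C' → . C] has the dot before C: add [C → . b P], [C → . P B]
  [C → . P B] has the dot before P: add [P → . ;], [P → .], [P → . g b]
No further items can be added.

I₀ = { [C → . P B], [C → . b P], [C' → . C], [P → . ;], [P → . g b], [P → .] }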